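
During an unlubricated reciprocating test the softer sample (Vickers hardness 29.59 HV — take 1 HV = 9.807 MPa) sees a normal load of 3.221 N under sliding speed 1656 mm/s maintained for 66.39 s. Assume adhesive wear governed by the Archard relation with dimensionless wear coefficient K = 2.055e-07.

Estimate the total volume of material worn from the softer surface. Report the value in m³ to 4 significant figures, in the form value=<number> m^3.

Intermediate values are printed rounded; all arithmetic maintains exact precision — a single final rounding, at 4 significant digits.
Convert: Sliding speed v = 1656 mm/s = 1.656 m/s. The distance L = v·t = 1.656 m/s × 66.39 s = 109.9 m.
Convert: Hardness H = 29.59 HV × 9.807 MPa/HV = 290.2 MPa = 2.902e+08 Pa.
In SI base units: W = 3.221 N, H = 2.902e+08 Pa, K = 2.055e-07.
Archard relation: V = K·W·L/H = 2.055e-07 · 3.221 · 109.9 / 2.902e+08 = 2.508e-13 m³.

value=2.508e-13 m^3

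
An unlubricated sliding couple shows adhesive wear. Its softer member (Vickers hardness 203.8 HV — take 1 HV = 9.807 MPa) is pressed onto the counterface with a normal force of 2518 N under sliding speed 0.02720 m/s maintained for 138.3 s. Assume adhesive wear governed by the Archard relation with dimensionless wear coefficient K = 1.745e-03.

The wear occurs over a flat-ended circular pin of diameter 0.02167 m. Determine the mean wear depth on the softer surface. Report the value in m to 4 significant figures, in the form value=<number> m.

value=2.242e-05 m

The intermediates are printed rounded, and all working math holds full precision, and one last rounding to 4 significant digits.
Convert: Path length L = v·t = 0.02720 m/s × 138.3 s = 3.762 m.
Convert: Hardness H = 203.8 HV × 9.807 MPa/HV = 1999 MPa = 1.999e+09 Pa.
Convert: Contact area A = π·d²/4 = π·(0.02167 m)²/4 = 3.688e-04 m².
Restated in SI base units: W = 2518 N, H = 1.999e+09 Pa, K = 1.745e-03.
Apply Archard: V = K·W·L/H = 1.745e-03 · 2518 · 3.762 / 1.999e+09 = 8.270e-09 m³.
Mean wear depth h = V/A = 8.270e-09 / 3.688e-04 = 2.242e-05 m.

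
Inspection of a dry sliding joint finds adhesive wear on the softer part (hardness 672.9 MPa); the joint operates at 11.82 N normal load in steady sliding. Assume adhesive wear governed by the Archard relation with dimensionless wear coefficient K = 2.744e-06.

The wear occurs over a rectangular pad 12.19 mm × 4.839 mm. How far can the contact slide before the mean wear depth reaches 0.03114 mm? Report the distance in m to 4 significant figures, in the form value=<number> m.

value=3.811e+04 m

The computation holds exact precision; intermediate values are displayed rounded, and one final rounding to four significant figures.
Convert: Hardness H = 672.9 MPa = 6.729e+08 Pa.
Convert: Pad sides 12.19 mm × 4.839 mm = 0.01219 m × 0.004839 m. Contact area A = 0.01219 m × 0.004839 m = 5.899e-05 m².
Convert: Depth limit h_lim = 0.03114 mm = 3.114e-05 m.
In SI base units, W = 11.82 N, H = 6.729e+08 Pa, K = 2.744e-06.
At the depth limit, V_lim = h_lim·A = 3.114e-05 · 5.899e-05 = 1.837e-09 m³.
So the life L = V_lim·H/(K·W) = 1.837e-09 · 6.729e+08 / (2.744e-06 · 11.82) = 3.811e+04 m.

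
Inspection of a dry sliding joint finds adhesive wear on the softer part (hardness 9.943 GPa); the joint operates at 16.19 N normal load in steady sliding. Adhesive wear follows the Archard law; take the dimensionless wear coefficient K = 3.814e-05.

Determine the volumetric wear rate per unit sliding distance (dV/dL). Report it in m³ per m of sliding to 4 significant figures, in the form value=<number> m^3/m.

Each operation holds full precision. Intermediates are printed rounded — a single final rounding: four significant figures.
Hardness H = 9.943 GPa = 9.943e+09 Pa.
Working in SI base units: W = 16.19 N, H = 9.943e+09 Pa, K = 3.814e-05.
Rate of wear dV/dL = K·W/H (no L dependence): 3.814e-05 · 16.19 / 9.943e+09 = 6.210e-14 m³/m.

value=6.210e-14 m^3/m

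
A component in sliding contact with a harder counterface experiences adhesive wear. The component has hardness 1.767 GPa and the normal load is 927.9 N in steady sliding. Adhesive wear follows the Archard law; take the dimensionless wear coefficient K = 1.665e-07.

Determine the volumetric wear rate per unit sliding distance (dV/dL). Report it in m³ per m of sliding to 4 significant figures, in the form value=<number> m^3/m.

value=8.743e-14 m^3/m

The algebra holds exact precision, and intermediate values appear rounded — rounded just once: 4 significant digits.
Convert: Hardness H = 1.767 GPa = 1.767e+09 Pa.
As SI base values: W = 927.9 N, H = 1.767e+09 Pa, K = 1.665e-07.
Rate of wear dV/dL = K·W/H: 1.665e-07 · 927.9 / 1.767e+09 = 8.743e-14 m³/m.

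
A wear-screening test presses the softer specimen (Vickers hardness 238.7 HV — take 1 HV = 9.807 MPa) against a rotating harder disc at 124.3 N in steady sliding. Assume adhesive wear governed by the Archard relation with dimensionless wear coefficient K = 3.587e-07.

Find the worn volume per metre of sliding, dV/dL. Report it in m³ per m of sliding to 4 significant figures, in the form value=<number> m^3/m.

value=1.905e-14 m^3/m

The intermediates are printed rounded. All working math runs at full precision — rounded once at the end, at four significant figures.
Hardness H = 238.7 HV × 9.807 MPa/HV = 2341 MPa = 2.341e+09 Pa.
Collected in SI base units: W = 124.3 N, H = 2.341e+09 Pa, K = 3.587e-07.
Volumetric rate dV/dL = K·W/H (no L dependence): 3.587e-07 · 124.3 / 2.341e+09 = 1.905e-14 m³/m.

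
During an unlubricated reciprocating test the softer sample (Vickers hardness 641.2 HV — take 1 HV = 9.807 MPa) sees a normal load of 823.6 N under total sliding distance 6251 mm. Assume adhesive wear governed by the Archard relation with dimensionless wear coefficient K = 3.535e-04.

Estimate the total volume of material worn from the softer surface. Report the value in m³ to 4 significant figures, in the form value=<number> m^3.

Each operation runs at full precision — the intermediates are shown rounded. Rounded just once: 4 significant figures.
Total distance L = 6251 mm = 6.251 m.
Hardness H = 641.2 HV × 9.807 MPa/HV = 6288 MPa = 6.288e+09 Pa.
In SI base units: W = 823.6 N, H = 6.288e+09 Pa, K = 3.535e-04.
Volume removed: V = K·W·L/H = 3.535e-04 · 823.6 · 6.251 / 6.288e+09 = 2.894e-10 m³.

value=2.894e-10 m^3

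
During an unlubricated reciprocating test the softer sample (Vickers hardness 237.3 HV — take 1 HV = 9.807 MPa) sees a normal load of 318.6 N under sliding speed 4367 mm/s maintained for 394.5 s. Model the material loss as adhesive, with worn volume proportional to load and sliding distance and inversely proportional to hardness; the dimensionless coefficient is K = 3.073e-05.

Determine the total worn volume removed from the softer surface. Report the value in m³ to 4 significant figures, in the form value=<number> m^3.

value=7.248e-09 m^3

Every step maintains exact precision. The intermediates are displayed rounded, and a lone final rounding, at 4 significant digits.
Sliding speed v = 4367 mm/s = 4.367 m/s. Path length L = v·t = 4.367 m/s × 394.5 s = 1723 m.
Hardness H = 237.3 HV × 9.807 MPa/HV = 2327 MPa = 2.327e+09 Pa.
Expressed in SI base units: W = 318.6 N, H = 2.327e+09 Pa, K = 3.073e-05.
Archard relation: V = K·W·L/H = 3.073e-05 · 318.6 · 1723 / 2.327e+09 = 7.248e-09 m³.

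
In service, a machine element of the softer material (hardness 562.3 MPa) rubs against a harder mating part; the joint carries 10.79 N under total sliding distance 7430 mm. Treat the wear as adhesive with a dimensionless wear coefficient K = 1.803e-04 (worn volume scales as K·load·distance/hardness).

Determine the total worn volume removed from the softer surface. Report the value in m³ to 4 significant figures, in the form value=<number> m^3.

The algebra holds full precision — intermediate values are displayed rounded, and rounded once at the end: 4 significant figures.
Convert: Path length L = 7430 mm = 7.430 m.
Convert: Hardness H = 562.3 MPa = 5.623e+08 Pa.
In SI base units: W = 10.79 N, H = 5.623e+08 Pa, K = 1.803e-04.
Wear volume V = K·W·L/H = 1.803e-04 · 10.79 · 7.430 / 5.623e+08 = 2.571e-11 m³.

value=2.571e-11 m^3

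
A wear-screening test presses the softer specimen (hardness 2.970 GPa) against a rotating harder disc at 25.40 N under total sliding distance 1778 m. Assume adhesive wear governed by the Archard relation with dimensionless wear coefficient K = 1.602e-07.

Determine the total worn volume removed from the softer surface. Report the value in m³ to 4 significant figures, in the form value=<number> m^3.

All arithmetic maintains exact precision. Intermediates are displayed rounded, and a lone final rounding to four significant digits.
Convert: Hardness H = 2.970 GPa = 2.970e+09 Pa.
Restated in SI base units: W = 25.40 N, H = 2.970e+09 Pa, K = 1.602e-07.
Apply Archard: V = K·W·L/H = 1.602e-07 · 25.40 · 1778 / 2.970e+09 = 2.436e-12 m³.

value=2.436e-12 m^3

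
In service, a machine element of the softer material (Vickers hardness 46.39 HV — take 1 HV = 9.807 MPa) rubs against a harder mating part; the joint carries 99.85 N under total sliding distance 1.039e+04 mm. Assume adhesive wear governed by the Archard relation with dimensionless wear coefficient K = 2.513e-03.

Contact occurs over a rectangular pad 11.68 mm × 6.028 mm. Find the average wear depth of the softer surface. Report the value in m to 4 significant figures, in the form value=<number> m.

The intermediates are shown rounded, and each operation holds full precision — rounded just once: 4 significant figures.
Convert: The distance L = 1.039e+04 mm = 10.39 m.
Convert: Hardness H = 46.39 HV × 9.807 MPa/HV = 454.9 MPa = 4.549e+08 Pa.
Convert: Pad sides 11.68 mm × 6.028 mm = 0.01168 m × 0.006028 m. Contact area A = 0.01168 m × 0.006028 m = 7.041e-05 m².
Restated in SI base units: W = 99.85 N, H = 4.549e+08 Pa, K = 2.513e-03.
By Archard's law, V = K·W·L/H = 2.513e-03 · 99.85 · 10.39 / 4.549e+08 = 5.731e-09 m³.
Mean depth h = V/A = 5.731e-09 / 7.041e-05 = 8.139e-05 m.

value=8.139e-05 m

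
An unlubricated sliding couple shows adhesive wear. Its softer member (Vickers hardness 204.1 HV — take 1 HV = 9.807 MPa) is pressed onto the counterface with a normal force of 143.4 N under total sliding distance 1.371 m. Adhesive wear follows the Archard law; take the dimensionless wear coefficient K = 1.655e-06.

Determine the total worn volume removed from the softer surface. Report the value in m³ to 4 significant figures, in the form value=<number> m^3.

Intermediates are displayed rounded, and all working math carries exact precision, and rounded just once to 4 significant figures.
Hardness H = 204.1 HV × 9.807 MPa/HV = 2002 MPa = 2.002e+09 Pa.
Working in SI base units: W = 143.4 N, H = 2.002e+09 Pa, K = 1.655e-06.
The Archard volume V = K·W·L/H = 1.655e-06 · 143.4 · 1.371 / 2.002e+09 = 1.626e-13 m³.

value=1.626e-13 m^3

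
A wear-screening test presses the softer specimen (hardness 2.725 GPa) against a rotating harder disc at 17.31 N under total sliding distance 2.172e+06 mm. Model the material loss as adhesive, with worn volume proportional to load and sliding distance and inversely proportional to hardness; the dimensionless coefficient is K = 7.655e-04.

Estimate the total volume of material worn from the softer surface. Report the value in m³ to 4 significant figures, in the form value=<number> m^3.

value=1.056e-08 m^3

Intermediate values are printed rounded; the algebra maintains full precision, and rounded once at the end, at four significant digits.
Path length L = 2.172e+06 mm = 2172 m.
Hardness H = 2.725 GPa = 2.725e+09 Pa.
SI base units throughout: W = 17.31 N, H = 2.725e+09 Pa, K = 7.655e-04.
Worn volume V = K·W·L/H = 7.655e-04 · 17.31 · 2172 / 2.725e+09 = 1.056e-08 m³.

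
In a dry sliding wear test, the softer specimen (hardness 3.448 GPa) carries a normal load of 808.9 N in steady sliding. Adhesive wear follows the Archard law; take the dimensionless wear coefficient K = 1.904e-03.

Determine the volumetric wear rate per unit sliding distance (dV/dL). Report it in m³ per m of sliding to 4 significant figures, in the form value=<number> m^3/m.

Each operation runs at exact precision; intermediates are printed rounded; one final rounding: four significant figures.
Hardness H = 3.448 GPa = 3.448e+09 Pa.
Expressed in SI base units: W = 808.9 N, H = 3.448e+09 Pa, K = 1.904e-03.
Wear rate dV/dL = K·W/H, per unit distance: 1.904e-03 · 808.9 / 3.448e+09 = 4.467e-10 m³/m.

value=4.467e-10 m^3/m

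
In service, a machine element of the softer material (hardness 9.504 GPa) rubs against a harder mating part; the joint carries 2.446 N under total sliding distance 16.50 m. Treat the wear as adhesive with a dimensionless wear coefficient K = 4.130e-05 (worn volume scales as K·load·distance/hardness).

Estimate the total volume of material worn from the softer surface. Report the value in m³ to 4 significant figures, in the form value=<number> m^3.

value=1.754e-13 m^3

Each operation carries exact precision, and the intermediates appear rounded — one final rounding, at four significant digits.
Hardness H = 9.504 GPa = 9.504e+09 Pa.
Expressed in SI base units: W = 2.446 N, H = 9.504e+09 Pa, K = 4.130e-05.
Wear volume V = K·W·L/H = 4.130e-05 · 2.446 · 16.50 / 9.504e+09 = 1.754e-13 m³.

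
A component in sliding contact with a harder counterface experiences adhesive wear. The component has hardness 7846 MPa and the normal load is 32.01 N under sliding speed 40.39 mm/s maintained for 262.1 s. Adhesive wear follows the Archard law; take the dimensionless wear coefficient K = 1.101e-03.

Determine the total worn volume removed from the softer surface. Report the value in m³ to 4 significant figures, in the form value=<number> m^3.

value=4.755e-11 m^3

The algebra carries exact precision, and the intermediates are shown rounded. Rounded just once: four significant digits.
Sliding speed v = 40.39 mm/s = 0.04039 m/s. Total distance L = v·t = 0.04039 m/s × 262.1 s = 10.59 m.
Hardness H = 7846 MPa = 7.846e+09 Pa.
Restated in SI base units: W = 32.01 N, H = 7.846e+09 Pa, K = 1.101e-03.
Archard relation: V = K·W·L/H = 1.101e-03 · 32.01 · 10.59 / 7.846e+09 = 4.755e-11 m³.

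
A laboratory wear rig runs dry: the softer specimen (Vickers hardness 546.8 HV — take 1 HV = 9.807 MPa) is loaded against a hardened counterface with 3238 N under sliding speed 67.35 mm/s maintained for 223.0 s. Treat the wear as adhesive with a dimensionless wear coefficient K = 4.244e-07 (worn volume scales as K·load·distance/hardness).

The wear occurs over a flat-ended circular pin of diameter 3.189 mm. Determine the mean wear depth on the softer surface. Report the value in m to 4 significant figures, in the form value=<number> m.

value=4.819e-07 m

Printed values are rounded; all arithmetic maintains exact precision; one final rounding to four significant figures.
Convert: Sliding speed v = 67.35 mm/s = 0.06735 m/s. Sliding distance L = v·t = 0.06735 m/s × 223.0 s = 15.02 m.
Convert: Hardness H = 546.8 HV × 9.807 MPa/HV = 5362 MPa = 5.362e+09 Pa.
Convert: Pin diameter d = 3.189 mm = 0.003189 m. Contact area A = π·d²/4 = π·(0.003189 m)²/4 = 7.987e-06 m².
In SI base units, W = 3238 N, H = 5.362e+09 Pa, K = 4.244e-07.
Archard volume V = K·W·L/H = 4.244e-07 · 3238 · 15.02 / 5.362e+09 = 3.849e-12 m³.
Depth of wear h = V/A = 3.849e-12 / 7.987e-06 = 4.819e-07 m.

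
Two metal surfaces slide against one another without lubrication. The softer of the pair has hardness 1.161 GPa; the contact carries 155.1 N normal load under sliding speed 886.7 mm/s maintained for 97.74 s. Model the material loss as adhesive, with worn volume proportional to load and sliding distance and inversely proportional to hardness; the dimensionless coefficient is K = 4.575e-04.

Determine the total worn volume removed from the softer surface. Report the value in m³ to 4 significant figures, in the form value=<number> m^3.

value=5.297e-09 m^3

The intermediates are shown rounded — all arithmetic carries exact precision, and rounded once at the end to four significant digits.
Convert: Sliding speed v = 886.7 mm/s = 0.8867 m/s. Sliding distance L = v·t = 0.8867 m/s × 97.74 s = 86.67 m.
Convert: Hardness H = 1.161 GPa = 1.161e+09 Pa.
In SI base units, W = 155.1 N, H = 1.161e+09 Pa, K = 4.575e-04.
Archard volume V = K·W·L/H = 4.575e-04 · 155.1 · 86.67 / 1.161e+09 = 5.297e-09 m³.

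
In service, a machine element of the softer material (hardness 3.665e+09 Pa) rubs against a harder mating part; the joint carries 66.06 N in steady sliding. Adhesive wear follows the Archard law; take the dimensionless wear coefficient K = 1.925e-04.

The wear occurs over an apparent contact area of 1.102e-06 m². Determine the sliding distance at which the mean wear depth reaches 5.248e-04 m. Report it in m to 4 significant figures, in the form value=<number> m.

All arithmetic carries exact precision. Intermediates are displayed rounded; rounded once at the end, at four significant digits.
Working in SI base units: W = 66.06 N, H = 3.665e+09 Pa, K = 1.925e-04.
Allowed volume V_lim = h_lim·A = 5.248e-04 · 1.102e-06 = 5.783e-10 m³.
Life L = V_lim·H/(K·W) = 5.783e-10 · 3.665e+09 / (1.925e-04 · 66.06) = 166.7 m.

value=166.7 m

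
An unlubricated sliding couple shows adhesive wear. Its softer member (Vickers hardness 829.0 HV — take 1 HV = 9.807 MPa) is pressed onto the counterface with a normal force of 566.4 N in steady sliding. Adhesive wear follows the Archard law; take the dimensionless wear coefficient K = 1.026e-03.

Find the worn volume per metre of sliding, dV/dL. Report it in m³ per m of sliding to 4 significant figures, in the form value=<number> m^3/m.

value=7.148e-11 m^3/m

All working math runs at full precision — the intermediates are displayed rounded. Rounded once at the end to four significant digits.
Hardness H = 829.0 HV × 9.807 MPa/HV = 8130 MPa = 8.130e+09 Pa.
SI base units throughout: W = 566.4 N, H = 8.130e+09 Pa, K = 1.026e-03.
The wear rate dV/dL = K·W/H, per unit distance: 1.026e-03 · 566.4 / 8.130e+09 = 7.148e-11 m³/m.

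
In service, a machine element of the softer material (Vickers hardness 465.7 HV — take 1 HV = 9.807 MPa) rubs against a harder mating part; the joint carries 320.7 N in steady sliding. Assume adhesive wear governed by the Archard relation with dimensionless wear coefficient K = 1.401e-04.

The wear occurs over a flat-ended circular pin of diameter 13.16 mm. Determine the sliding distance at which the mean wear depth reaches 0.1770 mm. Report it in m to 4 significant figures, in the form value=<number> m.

Displayed values are rounded; all arithmetic runs at exact precision; one final rounding: four significant figures.
Convert: Hardness H = 465.7 HV × 9.807 MPa/HV = 4567 MPa = 4.567e+09 Pa.
Convert: Pin diameter d = 13.16 mm = 0.01316 m. Contact area A = π·d²/4 = π·(0.01316 m)²/4 = 1.360e-04 m².
Convert: Depth limit h_lim = 0.1770 mm = 1.770e-04 m.
SI base units throughout: W = 320.7 N, H = 4.567e+09 Pa, K = 1.401e-04.
Volume at the limit: V_lim = h_lim·A = 1.770e-04 · 1.360e-04 = 2.408e-08 m³.
Inverting, life L = V_lim·H/(K·W) = 2.408e-08 · 4.567e+09 / (1.401e-04 · 320.7) = 2447 m.

value=2447 m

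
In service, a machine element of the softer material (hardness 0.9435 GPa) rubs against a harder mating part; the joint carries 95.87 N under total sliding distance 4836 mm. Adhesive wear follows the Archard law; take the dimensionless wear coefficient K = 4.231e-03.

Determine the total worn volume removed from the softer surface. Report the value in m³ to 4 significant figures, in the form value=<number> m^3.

value=2.079e-09 m^3

The computation carries full precision; intermediate values are displayed rounded. Rounded just once to 4 significant figures.
Convert: Total distance L = 4836 mm = 4.836 m.
Convert: Hardness H = 0.9435 GPa = 9.435e+08 Pa.
As SI base values: W = 95.87 N, H = 9.435e+08 Pa, K = 4.231e-03.
Archard volume V = K·W·L/H = 4.231e-03 · 95.87 · 4.836 / 9.435e+08 = 2.079e-09 m³.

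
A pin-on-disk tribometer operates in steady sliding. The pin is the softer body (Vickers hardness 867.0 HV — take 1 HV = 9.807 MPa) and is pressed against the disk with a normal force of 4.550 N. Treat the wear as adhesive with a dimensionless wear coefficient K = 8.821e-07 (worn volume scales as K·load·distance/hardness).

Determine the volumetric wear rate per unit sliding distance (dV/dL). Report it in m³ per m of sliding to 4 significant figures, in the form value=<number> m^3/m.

value=4.720e-16 m^3/m

Intermediate values appear rounded. The computation carries full float precision, and rounded once at the end: four significant figures.
Convert: Hardness H = 867.0 HV × 9.807 MPa/HV = 8503 MPa = 8.503e+09 Pa.
SI base units throughout: W = 4.550 N, H = 8.503e+09 Pa, K = 8.821e-07.
The wear rate dV/dL = K·W/H (no L dependence): 8.821e-07 · 4.550 / 8.503e+09 = 4.720e-16 m³/m.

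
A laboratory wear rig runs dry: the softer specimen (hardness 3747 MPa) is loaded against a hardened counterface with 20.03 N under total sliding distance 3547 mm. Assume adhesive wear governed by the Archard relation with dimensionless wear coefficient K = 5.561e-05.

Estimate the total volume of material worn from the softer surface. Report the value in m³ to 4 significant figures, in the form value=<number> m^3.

All working math maintains exact precision; intermediate values appear rounded, and one last rounding: 4 significant figures.
Distance L = 3547 mm = 3.547 m.
Hardness H = 3747 MPa = 3.747e+09 Pa.
In SI base units: W = 20.03 N, H = 3.747e+09 Pa, K = 5.561e-05.
Archard relation: V = K·W·L/H = 5.561e-05 · 20.03 · 3.547 / 3.747e+09 = 1.054e-12 m³.

value=1.054e-12 m^3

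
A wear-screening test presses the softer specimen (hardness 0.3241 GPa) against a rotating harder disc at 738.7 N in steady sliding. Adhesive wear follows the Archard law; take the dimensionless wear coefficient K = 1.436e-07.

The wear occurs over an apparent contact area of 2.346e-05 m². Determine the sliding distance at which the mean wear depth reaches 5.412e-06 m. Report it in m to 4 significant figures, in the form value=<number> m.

value=387.9 m

Intermediate values are shown rounded. All working math holds full precision, and a single final rounding to 4 significant figures.
Convert: Hardness H = 0.3241 GPa = 3.241e+08 Pa.
Working in SI base units: W = 738.7 N, H = 3.241e+08 Pa, K = 1.436e-07.
At the depth limit, V_lim = h_lim·A = 5.412e-06 · 2.346e-05 = 1.270e-10 m³.
Inverting, life L = V_lim·H/(K·W) = 1.270e-10 · 3.241e+08 / (1.436e-07 · 738.7) = 387.9 m.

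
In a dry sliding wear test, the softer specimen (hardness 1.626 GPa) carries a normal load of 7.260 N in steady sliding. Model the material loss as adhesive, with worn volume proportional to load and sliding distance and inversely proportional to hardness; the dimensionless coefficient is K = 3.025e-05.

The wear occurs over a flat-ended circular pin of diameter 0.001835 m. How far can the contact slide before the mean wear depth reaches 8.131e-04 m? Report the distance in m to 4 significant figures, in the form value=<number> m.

value=1.592e+04 m

Shown intermediates are rounded — the algebra keeps full precision. Rounded once at the end, at 4 significant figures.
Hardness H = 1.626 GPa = 1.626e+09 Pa.
Contact area A = π·d²/4 = π·(0.001835 m)²/4 = 2.645e-06 m².
Collected in SI base units: W = 7.260 N, H = 1.626e+09 Pa, K = 3.025e-05.
Wearable volume V_lim = h_lim·A = 8.131e-04 · 2.645e-06 = 2.150e-09 m³.
Inverting, life L = V_lim·H/(K·W) = 2.150e-09 · 1.626e+09 / (3.025e-05 · 7.260) = 1.592e+04 m.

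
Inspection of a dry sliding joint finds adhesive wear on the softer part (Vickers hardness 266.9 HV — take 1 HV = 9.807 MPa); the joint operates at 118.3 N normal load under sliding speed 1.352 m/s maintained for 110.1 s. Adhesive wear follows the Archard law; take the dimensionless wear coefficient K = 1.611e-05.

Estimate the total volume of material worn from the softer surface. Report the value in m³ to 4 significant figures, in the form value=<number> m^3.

Quoted intermediates are rounded; the computation maintains exact precision — rounded just once: 4 significant digits.
Distance covered L = v·t = 1.352 m/s × 110.1 s = 148.9 m.
Hardness H = 266.9 HV × 9.807 MPa/HV = 2617 MPa = 2.617e+09 Pa.
Working in SI base units: W = 118.3 N, H = 2.617e+09 Pa, K = 1.611e-05.
Archard volume V = K·W·L/H = 1.611e-05 · 118.3 · 148.9 / 2.617e+09 = 1.084e-10 m³.

value=1.084e-10 m^3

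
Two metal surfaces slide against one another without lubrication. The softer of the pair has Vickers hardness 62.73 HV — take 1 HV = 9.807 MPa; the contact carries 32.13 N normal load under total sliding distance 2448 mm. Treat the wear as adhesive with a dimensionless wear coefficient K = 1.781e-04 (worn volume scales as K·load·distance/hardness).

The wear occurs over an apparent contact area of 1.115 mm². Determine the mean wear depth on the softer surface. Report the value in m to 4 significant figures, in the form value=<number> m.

value=2.042e-05 m

Shown intermediates are rounded. All arithmetic holds full precision, and rounded just once to four significant figures.
Convert: Distance covered L = 2448 mm = 2.448 m.
Convert: Hardness H = 62.73 HV × 9.807 MPa/HV = 615.2 MPa = 6.152e+08 Pa.
Convert: Contact area A = 1.115 mm² = 1.115e-06 m².
In SI base units: W = 32.13 N, H = 6.152e+08 Pa, K = 1.781e-04.
Volume removed: V = K·W·L/H = 1.781e-04 · 32.13 · 2.448 / 6.152e+08 = 2.277e-11 m³.
Depth h = V/A = 2.277e-11 / 1.115e-06 = 2.042e-05 m.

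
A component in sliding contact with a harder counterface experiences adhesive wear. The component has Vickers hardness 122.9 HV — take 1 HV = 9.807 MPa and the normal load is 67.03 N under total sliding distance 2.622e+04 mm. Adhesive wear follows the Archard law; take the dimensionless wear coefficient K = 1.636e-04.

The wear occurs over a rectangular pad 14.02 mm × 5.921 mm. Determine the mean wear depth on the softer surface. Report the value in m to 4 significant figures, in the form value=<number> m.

value=2.874e-06 m

The intermediates are displayed rounded. Every step carries full float precision. Rounded once at the end: four significant figures.
Convert: The distance L = 2.622e+04 mm = 26.22 m.
Convert: Hardness H = 122.9 HV × 9.807 MPa/HV = 1205 MPa = 1.205e+09 Pa.
Convert: Pad sides 14.02 mm × 5.921 mm = 0.01402 m × 0.005921 m. Contact area A = 0.01402 m × 0.005921 m = 8.301e-05 m².
Collected in SI base units: W = 67.03 N, H = 1.205e+09 Pa, K = 1.636e-04.
Volume removed: V = K·W·L/H = 1.636e-04 · 67.03 · 26.22 / 1.205e+09 = 2.386e-10 m³.
Wear depth h = V/A = 2.386e-10 / 8.301e-05 = 2.874e-06 m.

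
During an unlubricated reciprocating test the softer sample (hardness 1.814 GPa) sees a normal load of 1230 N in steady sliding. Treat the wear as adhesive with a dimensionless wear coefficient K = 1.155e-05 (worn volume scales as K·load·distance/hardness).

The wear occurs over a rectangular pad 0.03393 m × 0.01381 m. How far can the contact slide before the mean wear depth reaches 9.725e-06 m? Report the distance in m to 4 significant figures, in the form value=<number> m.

value=581.9 m

All working math holds full float precision — quoted intermediates are rounded. Rounded once at the end to 4 significant figures.
Convert: Hardness H = 1.814 GPa = 1.814e+09 Pa.
Convert: Contact area A = 0.03393 m × 0.01381 m = 4.686e-04 m².
In SI base units, W = 1230 N, H = 1.814e+09 Pa, K = 1.155e-05.
Volume at the limit: V_lim = h_lim·A = 9.725e-06 · 4.686e-04 = 4.557e-09 m³.
Sliding life L = V_lim·H/(K·W) = 4.557e-09 · 1.814e+09 / (1.155e-05 · 1230) = 581.9 m.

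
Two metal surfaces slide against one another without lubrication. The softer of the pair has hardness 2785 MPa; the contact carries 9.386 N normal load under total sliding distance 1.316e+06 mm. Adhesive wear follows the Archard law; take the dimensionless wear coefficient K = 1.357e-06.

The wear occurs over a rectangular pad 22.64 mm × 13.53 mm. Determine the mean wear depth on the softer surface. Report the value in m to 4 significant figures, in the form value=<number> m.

Printed values are rounded — all arithmetic carries full float precision; rounded just once, at four significant figures.
Convert: Path length L = 1.316e+06 mm = 1316 m.
Convert: Hardness H = 2785 MPa = 2.785e+09 Pa.
Convert: Pad sides 22.64 mm × 13.53 mm = 0.02264 m × 0.01353 m. Contact area A = 0.02264 m × 0.01353 m = 3.063e-04 m².
Expressed in SI base units: W = 9.386 N, H = 2.785e+09 Pa, K = 1.357e-06.
The Archard volume V = K·W·L/H = 1.357e-06 · 9.386 · 1316 / 2.785e+09 = 6.019e-12 m³.
Mean wear depth h = V/A = 6.019e-12 / 3.063e-04 = 1.965e-08 m.

value=1.965e-08 m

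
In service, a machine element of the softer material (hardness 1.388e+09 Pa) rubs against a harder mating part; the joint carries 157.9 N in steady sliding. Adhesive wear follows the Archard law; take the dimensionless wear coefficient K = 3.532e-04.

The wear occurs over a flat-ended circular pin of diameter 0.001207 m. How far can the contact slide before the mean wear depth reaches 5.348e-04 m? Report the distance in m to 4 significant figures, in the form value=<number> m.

Each operation keeps full precision — intermediates are shown rounded — a single final rounding, at four significant digits.
Convert: Contact area A = π·d²/4 = π·(0.001207 m)²/4 = 1.144e-06 m².
Collected in SI base units: W = 157.9 N, H = 1.388e+09 Pa, K = 3.532e-04.
Limit volume V_lim = h_lim·A = 5.348e-04 · 1.144e-06 = 6.119e-10 m³.
So the life L = V_lim·H/(K·W) = 6.119e-10 · 1.388e+09 / (3.532e-04 · 157.9) = 15.23 m.

value=15.23 m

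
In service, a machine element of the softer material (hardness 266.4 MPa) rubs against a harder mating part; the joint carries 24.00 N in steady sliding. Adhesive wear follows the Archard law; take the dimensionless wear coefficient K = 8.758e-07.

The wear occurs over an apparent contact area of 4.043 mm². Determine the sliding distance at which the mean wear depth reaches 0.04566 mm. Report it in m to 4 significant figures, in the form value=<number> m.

Intermediate values are printed rounded. Every step carries full float precision, and rounded once at the end: four significant figures.
Convert: Hardness H = 266.4 MPa = 2.664e+08 Pa.
Convert: Contact area A = 4.043 mm² = 4.043e-06 m².
Convert: Depth limit h_lim = 0.04566 mm = 4.566e-05 m.
Working in SI base units: W = 24.00 N, H = 2.664e+08 Pa, K = 8.758e-07.
Permissible volume V_lim = h_lim·A = 4.566e-05 · 4.043e-06 = 1.846e-10 m³.
Inverting, life L = V_lim·H/(K·W) = 1.846e-10 · 2.664e+08 / (8.758e-07 · 24.00) = 2340 m.

value=2340 m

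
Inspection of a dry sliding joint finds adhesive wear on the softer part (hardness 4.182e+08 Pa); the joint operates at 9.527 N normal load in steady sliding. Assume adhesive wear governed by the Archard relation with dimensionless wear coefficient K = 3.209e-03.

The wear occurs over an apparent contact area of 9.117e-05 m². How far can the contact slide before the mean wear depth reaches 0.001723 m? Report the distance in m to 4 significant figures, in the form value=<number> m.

value=2149 m

The algebra keeps exact precision — intermediate values appear rounded — a single final rounding: 4 significant figures.
Restated in SI base units: W = 9.527 N, H = 4.182e+08 Pa, K = 3.209e-03.
Allowed volume V_lim = h_lim·A = 0.001723 · 9.117e-05 = 1.571e-07 m³.
Sliding life L = V_lim·H/(K·W) = 1.571e-07 · 4.182e+08 / (3.209e-03 · 9.527) = 2149 m.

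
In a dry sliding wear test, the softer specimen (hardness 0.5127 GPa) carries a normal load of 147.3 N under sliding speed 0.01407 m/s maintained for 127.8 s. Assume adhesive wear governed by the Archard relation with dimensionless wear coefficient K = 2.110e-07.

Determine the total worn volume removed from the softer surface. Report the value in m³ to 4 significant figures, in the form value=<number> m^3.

value=1.090e-13 m^3

The intermediates are shown rounded. All arithmetic carries full float precision — rounded just once: 4 significant digits.
Sliding distance L = v·t = 0.01407 m/s × 127.8 s = 1.798 m.
Hardness H = 0.5127 GPa = 5.127e+08 Pa.
In SI base units, W = 147.3 N, H = 5.127e+08 Pa, K = 2.110e-07.
Volume removed: V = K·W·L/H = 2.110e-07 · 147.3 · 1.798 / 5.127e+08 = 1.090e-13 m³.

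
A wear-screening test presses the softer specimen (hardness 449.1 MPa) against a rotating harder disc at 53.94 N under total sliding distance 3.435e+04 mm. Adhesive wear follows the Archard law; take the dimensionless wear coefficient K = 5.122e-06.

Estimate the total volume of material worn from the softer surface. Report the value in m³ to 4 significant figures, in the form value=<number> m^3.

Intermediates appear rounded — every step runs at full precision. Rounded just once: 4 significant digits.
Distance L = 3.435e+04 mm = 34.35 m.
Hardness H = 449.1 MPa = 4.491e+08 Pa.
SI base units throughout: W = 53.94 N, H = 4.491e+08 Pa, K = 5.122e-06.
The Archard volume V = K·W·L/H = 5.122e-06 · 53.94 · 34.35 / 4.491e+08 = 2.113e-11 m³.

value=2.113e-11 m^3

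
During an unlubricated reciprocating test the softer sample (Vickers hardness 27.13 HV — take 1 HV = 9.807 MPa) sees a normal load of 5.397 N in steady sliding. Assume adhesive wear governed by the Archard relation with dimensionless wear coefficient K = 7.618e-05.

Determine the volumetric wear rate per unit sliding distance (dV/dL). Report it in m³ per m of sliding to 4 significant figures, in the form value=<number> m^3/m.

Each operation runs at full precision — intermediates are displayed rounded — rounded just once, at four significant figures.
Convert: Hardness H = 27.13 HV × 9.807 MPa/HV = 266.1 MPa = 2.661e+08 Pa.
Collected in SI base units: W = 5.397 N, H = 2.661e+08 Pa, K = 7.618e-05.
Rate of wear dV/dL = K·W/H — distance-free: 7.618e-05 · 5.397 / 2.661e+08 = 1.545e-12 m³/m.

value=1.545e-12 m^3/m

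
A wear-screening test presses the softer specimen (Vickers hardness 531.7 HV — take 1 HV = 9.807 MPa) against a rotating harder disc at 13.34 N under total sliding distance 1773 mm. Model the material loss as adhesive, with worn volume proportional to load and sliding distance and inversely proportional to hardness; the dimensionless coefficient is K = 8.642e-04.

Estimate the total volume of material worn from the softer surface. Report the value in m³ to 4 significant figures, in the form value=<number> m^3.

value=3.920e-12 m^3

Shown intermediates are rounded; every step holds full precision, and one final rounding, at four significant figures.
Convert: Distance L = 1773 mm = 1.773 m.
Convert: Hardness H = 531.7 HV × 9.807 MPa/HV = 5214 MPa = 5.214e+09 Pa.
Working in SI base units: W = 13.34 N, H = 5.214e+09 Pa, K = 8.642e-04.
Wear volume V = K·W·L/H = 8.642e-04 · 13.34 · 1.773 / 5.214e+09 = 3.920e-12 m³.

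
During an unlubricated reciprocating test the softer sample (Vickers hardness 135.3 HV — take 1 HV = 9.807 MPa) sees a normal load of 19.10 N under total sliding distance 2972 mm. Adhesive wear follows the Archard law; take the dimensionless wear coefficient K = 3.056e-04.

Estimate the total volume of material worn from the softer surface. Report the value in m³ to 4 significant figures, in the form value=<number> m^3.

All arithmetic maintains full float precision, and quoted intermediates are rounded. Rounded once at the end to 4 significant figures.
Convert: Path length L = 2972 mm = 2.972 m.
Convert: Hardness H = 135.3 HV × 9.807 MPa/HV = 1327 MPa = 1.327e+09 Pa.
As SI base values: W = 19.10 N, H = 1.327e+09 Pa, K = 3.056e-04.
Archard volume V = K·W·L/H = 3.056e-04 · 19.10 · 2.972 / 1.327e+09 = 1.307e-11 m³.

value=1.307e-11 m^3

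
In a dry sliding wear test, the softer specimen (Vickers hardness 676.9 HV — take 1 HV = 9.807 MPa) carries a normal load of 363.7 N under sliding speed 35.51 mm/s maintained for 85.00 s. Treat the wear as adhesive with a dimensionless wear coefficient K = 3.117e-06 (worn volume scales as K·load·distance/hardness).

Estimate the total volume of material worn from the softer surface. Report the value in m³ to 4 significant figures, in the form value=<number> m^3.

value=5.155e-13 m^3

Every step keeps full precision — intermediates are printed rounded. Rounded once at the end: 4 significant figures.
Sliding speed v = 35.51 mm/s = 0.03551 m/s. Distance covered L = v·t = 0.03551 m/s × 85.00 s = 3.018 m.
Hardness H = 676.9 HV × 9.807 MPa/HV = 6638 MPa = 6.638e+09 Pa.
Restated in SI base units: W = 363.7 N, H = 6.638e+09 Pa, K = 3.117e-06.
Archard relation: V = K·W·L/H = 3.117e-06 · 363.7 · 3.018 / 6.638e+09 = 5.155e-13 m³.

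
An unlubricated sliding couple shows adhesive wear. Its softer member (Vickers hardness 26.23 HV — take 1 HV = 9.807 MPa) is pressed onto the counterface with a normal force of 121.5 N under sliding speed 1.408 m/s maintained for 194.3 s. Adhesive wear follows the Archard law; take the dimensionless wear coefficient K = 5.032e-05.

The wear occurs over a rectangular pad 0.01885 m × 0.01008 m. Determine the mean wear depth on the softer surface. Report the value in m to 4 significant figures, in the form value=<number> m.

value=3.422e-05 m

All arithmetic maintains full float precision, and displayed values are rounded — rounded just once, at four significant figures.
Distance covered L = v·t = 1.408 m/s × 194.3 s = 273.6 m.
Hardness H = 26.23 HV × 9.807 MPa/HV = 257.2 MPa = 2.572e+08 Pa.
Contact area A = 0.01885 m × 0.01008 m = 1.900e-04 m².
Expressed in SI base units: W = 121.5 N, H = 2.572e+08 Pa, K = 5.032e-05.
Archard relation: V = K·W·L/H = 5.032e-05 · 121.5 · 273.6 / 2.572e+08 = 6.502e-09 m³.
Depth of wear h = V/A = 6.502e-09 / 1.900e-04 = 3.422e-05 m.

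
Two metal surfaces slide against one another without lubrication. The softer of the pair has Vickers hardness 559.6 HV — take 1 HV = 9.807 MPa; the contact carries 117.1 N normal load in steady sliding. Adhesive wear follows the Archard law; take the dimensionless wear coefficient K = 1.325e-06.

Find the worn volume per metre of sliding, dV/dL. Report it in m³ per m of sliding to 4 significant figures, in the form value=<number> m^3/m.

value=2.827e-14 m^3/m

Every step maintains full float precision, and intermediate values are displayed rounded. Rounded once at the end: 4 significant digits.
Convert: Hardness H = 559.6 HV × 9.807 MPa/HV = 5488 MPa = 5.488e+09 Pa.
In SI base units: W = 117.1 N, H = 5.488e+09 Pa, K = 1.325e-06.
Rate of wear dV/dL = K·W/H, per unit distance: 1.325e-06 · 117.1 / 5.488e+09 = 2.827e-14 m³/m.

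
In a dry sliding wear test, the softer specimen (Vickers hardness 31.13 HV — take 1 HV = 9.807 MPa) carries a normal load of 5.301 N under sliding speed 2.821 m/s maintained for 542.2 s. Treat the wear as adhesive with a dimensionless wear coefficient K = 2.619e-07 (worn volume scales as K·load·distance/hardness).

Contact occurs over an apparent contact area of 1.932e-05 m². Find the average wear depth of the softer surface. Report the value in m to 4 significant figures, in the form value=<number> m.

value=3.600e-07 m

All arithmetic keeps full precision — the intermediates are shown rounded; rounded once at the end to four significant figures.
Convert: Distance covered L = v·t = 2.821 m/s × 542.2 s = 1530 m.
Convert: Hardness H = 31.13 HV × 9.807 MPa/HV = 305.3 MPa = 3.053e+08 Pa.
Restated in SI base units: W = 5.301 N, H = 3.053e+08 Pa, K = 2.619e-07.
Archard relation: V = K·W·L/H = 2.619e-07 · 5.301 · 1530 / 3.053e+08 = 6.956e-12 m³.
Wear depth h = V/A = 6.956e-12 / 1.932e-05 = 3.600e-07 m.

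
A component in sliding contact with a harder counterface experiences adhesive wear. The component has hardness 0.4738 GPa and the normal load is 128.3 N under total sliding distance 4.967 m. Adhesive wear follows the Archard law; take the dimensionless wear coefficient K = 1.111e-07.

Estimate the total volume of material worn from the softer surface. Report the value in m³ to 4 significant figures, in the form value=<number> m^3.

value=1.494e-13 m^3

Intermediates are displayed rounded. Every step carries exact precision — one last rounding: 4 significant digits.
Hardness H = 0.4738 GPa = 4.738e+08 Pa.
SI base units throughout: W = 128.3 N, H = 4.738e+08 Pa, K = 1.111e-07.
Wear volume V = K·W·L/H = 1.111e-07 · 128.3 · 4.967 / 4.738e+08 = 1.494e-13 m³.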